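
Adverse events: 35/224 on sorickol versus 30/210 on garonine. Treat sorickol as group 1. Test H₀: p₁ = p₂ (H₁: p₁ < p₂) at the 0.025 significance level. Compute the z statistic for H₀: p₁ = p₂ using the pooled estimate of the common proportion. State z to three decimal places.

p̂₁ = 35/224 ≈ 0.15625, p̂₂ = 30/210 ≈ 0.14286.
Pooled p̂ = (35+30)/(224+210) = 65/434 = 0.14977.
SE = √(0.127339 × 0.00922619) = 0.03428.
z = (0.15625 − 0.14286)/0.03428 = 0.01339/0.03428 = 0.391.
p-value = P(Z < 0.391) ≈ 0.6520, so at α = 0.025 we fail to reject H₀.

z = 0.391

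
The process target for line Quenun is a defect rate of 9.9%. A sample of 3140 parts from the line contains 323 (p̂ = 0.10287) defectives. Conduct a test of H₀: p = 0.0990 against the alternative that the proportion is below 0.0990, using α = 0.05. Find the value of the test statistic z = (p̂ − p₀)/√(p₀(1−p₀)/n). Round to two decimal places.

p̂ = 323/3140 = 0.10287.
Standard error under H₀: √(0.099×0.901/3140) = 0.00533.
z = (0.10287 − 0.099)/0.00533 = 0.00387/0.00533 = 0.73.
p-value = P(Z < 0.725) ≈ 0.7659. With α = 0.05, fail to reject H₀.

z = 0.73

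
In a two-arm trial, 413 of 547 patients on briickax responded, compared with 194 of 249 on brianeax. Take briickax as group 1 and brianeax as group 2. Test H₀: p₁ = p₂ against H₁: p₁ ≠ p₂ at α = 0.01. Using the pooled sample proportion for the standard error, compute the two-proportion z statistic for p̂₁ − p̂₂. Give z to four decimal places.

p̂₁ = 413/547 = 0.755027, p̂₂ = 194/249 = 0.779116.
Pooled p̂ = (413+194)/(547+249) = 607/796 = 0.762563.
SE = √(0.181061 × 0.00584422) = 0.032529.
z = (0.755027 − 0.779116)/0.032529 = -0.024089/0.032529 = -0.7405.
Two-sided p-value ≈ 2·Φ(−0.741) = 0.4590; since p > α = 0.01, fail to reject H₀.

z = -0.7405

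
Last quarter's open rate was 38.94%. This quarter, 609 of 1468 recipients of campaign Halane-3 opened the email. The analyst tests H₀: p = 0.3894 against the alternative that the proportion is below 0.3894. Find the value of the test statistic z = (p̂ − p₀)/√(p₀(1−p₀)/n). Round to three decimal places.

p̂ = 609/1468 ≈ 0.414850.
SE = √(p₀(1−p₀)/n) = √(0.23777/1468) = 0.012727.
z = (0.414850 − 0.3894)/0.012727 = 0.025450/0.012727 = 2.000.

z = 2.000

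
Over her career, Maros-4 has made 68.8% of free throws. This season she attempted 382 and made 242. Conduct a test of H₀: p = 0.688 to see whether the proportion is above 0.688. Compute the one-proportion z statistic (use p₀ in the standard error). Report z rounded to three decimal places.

p̂ = 242/382 = 0.63351.
Standard error under H₀: √(0.688×0.312/382) = 0.02370.
z = (0.63351 − 0.688)/0.02370 = -0.05449/0.02370 = -2.299.
p-value = P(Z > -2.299) ≈ 0.9892.

z = -2.299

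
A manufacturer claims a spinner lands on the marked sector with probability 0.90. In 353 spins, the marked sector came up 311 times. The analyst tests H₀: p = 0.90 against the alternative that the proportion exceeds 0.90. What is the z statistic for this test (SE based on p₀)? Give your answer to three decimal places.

z = -1.189

p̂ = 311/353 = 0.881020.
Standard error under H₀: √(0.9×0.1/353) = 0.015967.
z = (0.881020 − 0.9)/0.015967 = -0.018980/0.015967 = -1.189.
p-value = P(Z > -1.189) ≈ 0.8827.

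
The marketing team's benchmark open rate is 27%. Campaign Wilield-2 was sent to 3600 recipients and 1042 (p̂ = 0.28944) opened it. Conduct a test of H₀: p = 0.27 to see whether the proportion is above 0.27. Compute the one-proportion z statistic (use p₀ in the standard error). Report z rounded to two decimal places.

z = 2.63

p̂ = 1042/3600 ≈ 0.28944.
Standard error under H₀: √(0.27×0.73/3600) = 0.00740.
z = (0.28944 − 0.27)/0.00740 = 0.01944/0.00740 = 2.63.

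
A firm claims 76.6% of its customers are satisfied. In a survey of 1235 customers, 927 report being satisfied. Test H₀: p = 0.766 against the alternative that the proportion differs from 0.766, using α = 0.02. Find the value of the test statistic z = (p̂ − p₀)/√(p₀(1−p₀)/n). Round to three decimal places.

p̂ = 927/1235 = 0.750607.
Standard error under H₀: √(0.766×0.234/1235) = 0.012047.
z = (0.750607 − 0.766)/0.012047 = -0.015393/0.012047 = -1.278.
Two-sided p-value ≈ 2·Φ(−1.278) = 0.2014, so at α = 0.02 we fail to reject H₀.

z = -1.278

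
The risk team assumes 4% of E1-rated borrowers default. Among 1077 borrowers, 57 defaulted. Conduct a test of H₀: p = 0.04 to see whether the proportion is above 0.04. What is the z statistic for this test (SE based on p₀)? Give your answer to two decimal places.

p̂ = 57/1077 ≈ 0.05292.
Standard error under H₀: √(0.04×0.96/1077) = 0.00597.
z = (0.05292 − 0.04)/0.00597 = 0.01292/0.00597 = 2.16.

z = 2.16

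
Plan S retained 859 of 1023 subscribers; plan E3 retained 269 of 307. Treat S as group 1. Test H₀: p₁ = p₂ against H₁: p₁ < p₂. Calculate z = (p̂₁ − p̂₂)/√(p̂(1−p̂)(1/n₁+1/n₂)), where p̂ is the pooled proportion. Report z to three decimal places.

z = -1.564

p̂₁ = 859/1023 = 0.83969, p̂₂ = 269/307 = 0.87622.
Pooled p̂ = (859+269)/(1023+307) = 1128/1330 = 0.84812.
SE = √(p̂(1−p̂)(1/n₁+1/n₂)) = √(0.84812·0.15188·0.00423485) = √(0.0005455) = 0.02336.
z = (0.83969 − 0.87622)/0.02336 = -0.03653/0.02336 = -1.564.
p-value = P(Z < -1.564) ≈ 0.0589.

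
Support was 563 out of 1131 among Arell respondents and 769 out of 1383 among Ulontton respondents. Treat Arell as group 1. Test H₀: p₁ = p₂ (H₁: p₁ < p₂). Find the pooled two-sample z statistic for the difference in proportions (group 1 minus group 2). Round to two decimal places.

p̂₁ = 563/1131 = 0.4978, p̂₂ = 769/1383 = 0.5560.
Pooled p̂ = (563+769)/(1131+1383) = 1332/2514 = 0.5298.
SE = √(0.24911 × 0.00160724) = 0.0200.
z = (0.4978 − 0.5560)/0.0200 = -0.0582/0.0200 = -2.91.

z = -2.91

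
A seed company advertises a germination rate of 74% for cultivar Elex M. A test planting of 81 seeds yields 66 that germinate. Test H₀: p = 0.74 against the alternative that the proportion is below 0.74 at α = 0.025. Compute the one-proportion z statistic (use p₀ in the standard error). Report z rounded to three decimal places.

z = 1.535

p̂ = 66/81 = 0.81481.
Under H₀, SE = √(0.74·0.26/81) = √(0.00237531) = 0.04874.
z = (0.81481 − 0.74)/0.04874 = 0.07481/0.04874 = 1.535.
p-value = P(Z < 1.535) ≈ 0.9376, so at α = 0.025 we fail to reject H₀.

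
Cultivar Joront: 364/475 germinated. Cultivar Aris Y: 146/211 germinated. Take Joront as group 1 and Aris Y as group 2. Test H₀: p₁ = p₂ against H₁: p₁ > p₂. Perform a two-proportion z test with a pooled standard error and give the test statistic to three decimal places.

z = 2.058

p̂₁ = 364/475 = 0.766316, p̂₂ = 146/211 = 0.691943.
Pooled p̂ = (364+146)/(475+211) = 510/686 = 0.743440.
SE = √(p̂(1−p̂)(1/n₁+1/n₂)) = √(0.743440·0.256560·0.0068446) = √(0.00130552) = 0.036132.
z = (0.766316 − 0.691943)/0.036132 = 0.074373/0.036132 = 2.058.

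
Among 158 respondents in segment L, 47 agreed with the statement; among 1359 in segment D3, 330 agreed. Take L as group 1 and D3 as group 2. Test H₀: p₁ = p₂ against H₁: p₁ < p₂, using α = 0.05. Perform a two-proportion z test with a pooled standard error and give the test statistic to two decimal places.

p̂₁ = 47/158 = 0.29747, p̂₂ = 330/1359 = 0.24283.
Pooled p̂ = (47+330)/(158+1359) = 377/1517 = 0.24852.
SE = √(0.186756 × 0.00706495) = 0.03632.
z = (0.29747 − 0.24283)/0.03632 = 0.05464/0.03632 = 1.50.
p-value = P(Z < 1.504) ≈ 0.9338. With α = 0.05, fail to reject H₀.

z = 1.50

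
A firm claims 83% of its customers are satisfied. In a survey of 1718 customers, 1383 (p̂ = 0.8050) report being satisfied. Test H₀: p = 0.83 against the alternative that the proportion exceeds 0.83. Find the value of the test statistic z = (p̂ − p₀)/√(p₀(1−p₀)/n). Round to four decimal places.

p̂ = 1383/1718 = 0.8050058.
Under H₀, SE = √(0.83·0.17/1718) = √(8.21304e-05) = 0.0090626.
z = (0.8050058 − 0.83)/0.0090626 = -0.0249942/0.0090626 = -2.7580.

z = -2.7580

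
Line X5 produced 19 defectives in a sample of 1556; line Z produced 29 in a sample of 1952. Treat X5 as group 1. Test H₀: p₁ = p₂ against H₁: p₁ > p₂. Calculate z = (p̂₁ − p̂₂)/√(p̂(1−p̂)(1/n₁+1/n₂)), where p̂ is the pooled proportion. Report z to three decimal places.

z = -0.670

p̂₁ = 19/1556 ≈ 0.012211, p̂₂ = 29/1952 ≈ 0.014857.
Pooled p̂ = (19+29)/(1556+1952) = 48/3508 = 0.013683.
SE = √(p̂(1−p̂)(1/n₁+1/n₂)) = √(0.013683·0.986317·0.00115497) = √(1.55872e-05) = 0.003948.
z = (0.012211 − 0.014857)/0.003948 = -0.002646/0.003948 = -0.670.
p-value = P(Z > -0.670) ≈ 0.7486.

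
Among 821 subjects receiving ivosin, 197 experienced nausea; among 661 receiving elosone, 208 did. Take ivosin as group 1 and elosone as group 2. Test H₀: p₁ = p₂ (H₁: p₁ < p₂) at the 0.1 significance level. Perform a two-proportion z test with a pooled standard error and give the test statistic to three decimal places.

z = -3.209

p̂₁ = 197/821 ≈ 0.239951, p̂₂ = 208/661 ≈ 0.314675.
Pooled p̂ = (197+208)/(821+661) = 405/1482 = 0.273279.
SE = √(0.198598 × 0.00273089) = 0.023288.
z = (0.239951 − 0.314675)/0.023288 = -0.074724/0.023288 = -3.209.
p-value = P(Z < -3.209) ≈ 0.0007. With α = 0.1, reject H₀.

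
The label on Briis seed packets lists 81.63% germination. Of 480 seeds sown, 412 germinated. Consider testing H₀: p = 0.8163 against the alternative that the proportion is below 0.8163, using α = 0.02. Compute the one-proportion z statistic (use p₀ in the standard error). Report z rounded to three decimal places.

p̂ = 412/480 ≈ 0.858333.
Under H₀, SE = √(0.8163·0.1837/480) = √(0.000312405) = 0.017675.
z = (0.858333 − 0.8163)/0.017675 = 0.042033/0.017675 = 2.378.
p-value = P(Z < 2.378) ≈ 0.9913; since p > α = 0.02, fail to reject H₀.

z = 2.378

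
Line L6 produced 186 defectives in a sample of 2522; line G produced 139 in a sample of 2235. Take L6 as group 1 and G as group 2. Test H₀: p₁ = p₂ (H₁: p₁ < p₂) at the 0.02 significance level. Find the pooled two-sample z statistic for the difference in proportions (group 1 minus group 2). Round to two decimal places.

p̂₁ = 186/2522 ≈ 0.07375, p̂₂ = 139/2235 ≈ 0.06219.
Pooled p̂ = (186+139)/(2522+2235) = 325/4757 = 0.06832.
SE = √(p̂(1−p̂)(1/n₁+1/n₂)) = √(0.06832·0.93168·0.000843938) = √(5.37189e-05) = 0.00733.
z = (0.07375 − 0.06219)/0.00733 = 0.01156/0.00733 = 1.58.
p-value = P(Z < 1.577) ≈ 0.9426, so at α = 0.02 we fail to reject H₀.

z = 1.58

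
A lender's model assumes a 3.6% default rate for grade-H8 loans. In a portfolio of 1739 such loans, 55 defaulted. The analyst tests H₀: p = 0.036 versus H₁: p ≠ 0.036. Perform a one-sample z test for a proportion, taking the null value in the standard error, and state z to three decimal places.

z = -0.979

p̂ = 55/1739 = 0.031627.
SE = √(p₀(1−p₀)/n) = √(0.034704/1739) = 0.004467.
z = (0.031627 − 0.036)/0.004467 = -0.004373/0.004467 = -0.979.
p-value = 2·P(Z > 0.979) ≈ 0.3277.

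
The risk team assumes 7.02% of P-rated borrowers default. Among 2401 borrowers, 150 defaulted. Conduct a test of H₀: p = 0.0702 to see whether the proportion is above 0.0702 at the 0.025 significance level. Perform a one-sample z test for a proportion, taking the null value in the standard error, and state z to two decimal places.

p̂ = 150/2401 = 0.0625.
Under H₀, SE = √(0.0702·0.9298/2401) = √(2.71853e-05) = 0.0052.
z = (0.0625 − 0.0702)/0.0052 = -0.0077/0.0052 = -1.48.
p-value = P(Z > -1.482) ≈ 0.9308. With α = 0.025, fail to reject H₀.

z = -1.48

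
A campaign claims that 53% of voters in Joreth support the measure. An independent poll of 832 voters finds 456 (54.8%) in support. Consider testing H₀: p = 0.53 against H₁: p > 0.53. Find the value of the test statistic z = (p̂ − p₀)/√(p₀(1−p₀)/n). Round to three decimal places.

z = 1.045

p̂ = 456/832 = 0.54808.
Under H₀, SE = √(0.53·0.47/832) = √(0.000299399) = 0.01730.
z = (0.54808 − 0.53)/0.01730 = 0.01808/0.01730 = 1.045.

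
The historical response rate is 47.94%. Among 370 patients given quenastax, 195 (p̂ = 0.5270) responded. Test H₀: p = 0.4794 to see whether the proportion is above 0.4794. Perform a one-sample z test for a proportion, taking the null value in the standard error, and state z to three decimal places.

p̂ = 195/370 = 0.52703.
Standard error under H₀: √(0.4794×0.5206/370) = 0.02597.
z = (0.52703 − 0.4794)/0.02597 = 0.04763/0.02597 = 1.834.
p-value = P(Z > 1.834) ≈ 0.0333.

z = 1.834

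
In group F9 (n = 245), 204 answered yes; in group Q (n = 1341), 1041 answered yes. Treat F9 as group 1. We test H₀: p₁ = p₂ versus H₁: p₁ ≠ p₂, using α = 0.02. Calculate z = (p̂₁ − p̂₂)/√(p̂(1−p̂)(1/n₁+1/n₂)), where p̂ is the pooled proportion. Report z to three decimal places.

p̂₁ = 204/245 ≈ 0.83265, p̂₂ = 1041/1341 ≈ 0.77629.
Pooled p̂ = (204+1041)/(245+1341) = 1245/1586 = 0.78499.
SE = √(0.168779 × 0.00482734) = 0.02854.
z = (0.83265 − 0.77629)/0.02854 = 0.05636/0.02854 = 1.975.
Two-sided p-value ≈ 2·Φ(−1.975) = 0.0483, so at α = 0.02 we fail to reject H₀.

z = 1.975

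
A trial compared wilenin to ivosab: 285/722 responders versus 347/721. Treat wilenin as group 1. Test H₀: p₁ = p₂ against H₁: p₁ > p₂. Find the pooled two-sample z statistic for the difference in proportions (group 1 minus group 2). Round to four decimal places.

z = -3.3129

p̂₁ = 285/722 ≈ 0.394737, p̂₂ = 347/721 ≈ 0.481276.
Pooled p̂ = (285+347)/(722+721) = 632/1443 = 0.437976.
SE = √(p̂(1−p̂)(1/n₁+1/n₂)) = √(0.437976·0.562024·0.002772) = √(0.000682337) = 0.026122.
z = (0.394737 − 0.481276)/0.026122 = -0.086539/0.026122 = -3.3129.
p-value = P(Z > -3.313) ≈ 0.9995.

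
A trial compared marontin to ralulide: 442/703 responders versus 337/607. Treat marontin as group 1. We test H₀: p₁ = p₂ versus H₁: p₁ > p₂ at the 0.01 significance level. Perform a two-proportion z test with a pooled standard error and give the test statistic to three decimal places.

z = 2.704

p̂₁ = 442/703 = 0.62873, p̂₂ = 337/607 = 0.55519.
Pooled p̂ = (442+337)/(703+607) = 779/1310 = 0.59466.
SE = √(p̂(1−p̂)(1/n₁+1/n₂)) = √(0.59466·0.40534·0.00306992) = √(0.000739974) = 0.02720.
z = (0.62873 − 0.55519)/0.02720 = 0.07354/0.02720 = 2.704.
p-value = P(Z > 2.704) ≈ 0.0034. With α = 0.01, reject H₀.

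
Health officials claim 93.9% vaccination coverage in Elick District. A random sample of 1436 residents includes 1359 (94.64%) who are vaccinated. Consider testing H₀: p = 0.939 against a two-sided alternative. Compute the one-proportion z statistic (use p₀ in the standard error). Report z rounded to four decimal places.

z = 1.1683

p̂ = 1359/1436 ≈ 0.946379.
Standard error under H₀: √(0.939×0.061/1436) = 0.006316.
z = (0.946379 − 0.939)/0.006316 = 0.007379/0.006316 = 1.1683.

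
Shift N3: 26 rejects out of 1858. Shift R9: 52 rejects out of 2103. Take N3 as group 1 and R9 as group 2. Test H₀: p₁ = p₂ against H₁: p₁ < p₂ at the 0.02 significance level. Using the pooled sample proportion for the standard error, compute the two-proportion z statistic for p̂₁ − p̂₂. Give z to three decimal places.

p̂₁ = 26/1858 = 0.013994, p̂₂ = 52/2103 = 0.024727.
Pooled p̂ = (26+52)/(1858+2103) = 78/3961 = 0.019692.
SE = √(p̂(1−p̂)(1/n₁+1/n₂)) = √(0.019692·0.980308·0.00101372) = √(1.95692e-05) = 0.004424.
z = (0.013994 − 0.024727)/0.004424 = -0.010733/0.004424 = -2.426.
p-value = P(Z < -2.426) ≈ 0.0076. With α = 0.02, reject H₀.

z = -2.426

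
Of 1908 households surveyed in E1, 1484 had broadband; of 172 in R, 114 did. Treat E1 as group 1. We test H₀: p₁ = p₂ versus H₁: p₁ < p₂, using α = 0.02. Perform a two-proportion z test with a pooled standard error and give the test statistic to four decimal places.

z = 3.4231

p̂₁ = 1484/1908 ≈ 0.777778, p̂₂ = 114/172 ≈ 0.662791.
Pooled p̂ = (1484+114)/(1908+172) = 1598/2080 = 0.768269.
SE = √(p̂(1−p̂)(1/n₁+1/n₂)) = √(0.768269·0.231731·0.00633806) = √(0.00112838) = 0.033591.
z = (0.777778 − 0.662791)/0.033591 = 0.114987/0.033591 = 3.4231.
p-value = P(Z < 3.423) ≈ 0.9997. With α = 0.02, fail to reject H₀.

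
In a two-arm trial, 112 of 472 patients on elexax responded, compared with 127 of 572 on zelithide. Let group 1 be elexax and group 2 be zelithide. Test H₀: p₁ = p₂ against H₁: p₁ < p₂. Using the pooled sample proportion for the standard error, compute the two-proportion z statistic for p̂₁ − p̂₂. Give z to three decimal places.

p̂₁ = 112/472 ≈ 0.23729, p̂₂ = 127/572 ≈ 0.22203.
Pooled p̂ = (112+127)/(472+572) = 239/1044 = 0.22893.
SE = √(0.17652 × 0.0038669) = 0.02613.
z = (0.23729 − 0.22203)/0.02613 = 0.01526/0.02613 = 0.584.
p-value = P(Z < 0.584) ≈ 0.7204.

z = 0.584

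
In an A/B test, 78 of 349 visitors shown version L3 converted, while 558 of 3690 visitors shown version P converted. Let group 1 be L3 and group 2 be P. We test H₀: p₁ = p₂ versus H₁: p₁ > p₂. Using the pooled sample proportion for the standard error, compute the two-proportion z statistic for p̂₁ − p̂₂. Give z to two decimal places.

p̂₁ = 78/349 ≈ 0.2235, p̂₂ = 558/3690 ≈ 0.1512.
Pooled p̂ = (78+558)/(349+3690) = 636/4039 = 0.1575.
SE = √(0.13267 × 0.00313633) = 0.0204.
z = (0.2235 − 0.1512)/0.0204 = 0.0723/0.0204 = 3.54.
p-value = P(Z > 3.543) ≈ 0.0002.

z = 3.54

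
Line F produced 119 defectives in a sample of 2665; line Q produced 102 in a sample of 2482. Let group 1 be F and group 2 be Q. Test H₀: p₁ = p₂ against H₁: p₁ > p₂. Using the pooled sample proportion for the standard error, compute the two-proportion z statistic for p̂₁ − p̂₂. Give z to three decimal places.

z = 0.629

p̂₁ = 119/2665 = 0.044653, p̂₂ = 102/2482 = 0.041096.
Pooled p̂ = (119+102)/(2665+2482) = 221/5147 = 0.042938.
SE = √(p̂(1−p̂)(1/n₁+1/n₂)) = √(0.042938·0.957062·0.000778135) = √(3.19767e-05) = 0.005655.
z = (0.044653 − 0.041096)/0.005655 = 0.003557/0.005655 = 0.629.
p-value = P(Z > 0.629) ≈ 0.2647.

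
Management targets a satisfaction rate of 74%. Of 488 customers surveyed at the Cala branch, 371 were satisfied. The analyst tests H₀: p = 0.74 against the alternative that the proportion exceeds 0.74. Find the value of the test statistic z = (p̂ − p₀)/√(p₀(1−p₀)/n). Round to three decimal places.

z = 1.020

p̂ = 371/488 = 0.76025.
Standard error under H₀: √(0.74×0.26/488) = 0.01986.
z = (0.76025 − 0.74)/0.01986 = 0.02025/0.01986 = 1.020.
p-value = P(Z > 1.020) ≈ 0.1540.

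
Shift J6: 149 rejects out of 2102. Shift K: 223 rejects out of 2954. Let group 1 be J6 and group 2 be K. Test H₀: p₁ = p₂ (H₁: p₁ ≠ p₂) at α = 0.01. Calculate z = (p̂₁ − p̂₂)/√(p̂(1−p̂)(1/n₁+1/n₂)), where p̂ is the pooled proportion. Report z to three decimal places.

z = -0.618

p̂₁ = 149/2102 ≈ 0.070885, p̂₂ = 223/2954 ≈ 0.075491.
Pooled p̂ = (149+223)/(2102+2954) = 372/5056 = 0.073576.
SE = √(p̂(1−p̂)(1/n₁+1/n₂)) = √(0.073576·0.926424·0.000814261) = √(5.55021e-05) = 0.007450.
z = (0.070885 − 0.075491)/0.007450 = -0.004606/0.007450 = -0.618.
p-value = 2·P(Z > 0.618) ≈ 0.5364. With α = 0.01, fail to reject H₀.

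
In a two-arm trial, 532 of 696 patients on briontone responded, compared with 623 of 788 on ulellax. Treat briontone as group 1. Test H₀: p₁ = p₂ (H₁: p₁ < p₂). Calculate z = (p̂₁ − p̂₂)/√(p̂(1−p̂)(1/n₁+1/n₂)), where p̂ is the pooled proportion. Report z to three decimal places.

z = -1.214

p̂₁ = 532/696 ≈ 0.76437, p̂₂ = 623/788 ≈ 0.79061.
Pooled p̂ = (532+623)/(696+788) = 1155/1484 = 0.77830.
SE = √(0.172548 × 0.00270582) = 0.02161.
z = (0.76437 − 0.79061)/0.02161 = -0.02624/0.02161 = -1.214.
p-value = P(Z < -1.214) ≈ 0.1123.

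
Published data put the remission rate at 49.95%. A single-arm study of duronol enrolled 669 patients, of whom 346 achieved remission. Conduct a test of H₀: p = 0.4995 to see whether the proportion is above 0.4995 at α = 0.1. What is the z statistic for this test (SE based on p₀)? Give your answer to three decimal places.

p̂ = 346/669 ≈ 0.51719.
SE = √(p₀(1−p₀)/n) = √(0.25/669) = 0.01933.
z = (0.51719 − 0.4995)/0.01933 = 0.01769/0.01933 = 0.915.
p-value = P(Z > 0.915) ≈ 0.1801. With α = 0.1, fail to reject H₀.

z = 0.915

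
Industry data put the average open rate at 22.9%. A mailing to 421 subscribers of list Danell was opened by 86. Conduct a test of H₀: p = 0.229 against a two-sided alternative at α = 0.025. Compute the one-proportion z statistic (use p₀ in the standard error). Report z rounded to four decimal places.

p̂ = 86/421 ≈ 0.204276.
Standard error under H₀: √(0.229×0.771/421) = 0.020479.
z = (0.204276 − 0.229)/0.020479 = -0.024724/0.020479 = -1.2073.
p-value = 2·P(Z > 1.207) ≈ 0.2273, so at α = 0.025 we fail to reject H₀.

z = -1.2073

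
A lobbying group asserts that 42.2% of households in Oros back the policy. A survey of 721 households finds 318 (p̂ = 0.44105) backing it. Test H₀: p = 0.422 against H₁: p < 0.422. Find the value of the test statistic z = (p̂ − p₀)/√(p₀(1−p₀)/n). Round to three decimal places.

p̂ = 318/721 = 0.44105.
Standard error under H₀: √(0.422×0.578/721) = 0.01839.
z = (0.44105 − 0.422)/0.01839 = 0.01905/0.01839 = 1.036.

z = 1.036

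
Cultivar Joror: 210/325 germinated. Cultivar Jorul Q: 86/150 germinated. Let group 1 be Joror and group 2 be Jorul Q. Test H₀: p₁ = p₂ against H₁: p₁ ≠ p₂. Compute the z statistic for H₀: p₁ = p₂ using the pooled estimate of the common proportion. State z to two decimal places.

p̂₁ = 210/325 = 0.64615, p̂₂ = 86/150 = 0.57333.
Pooled p̂ = (210+86)/(325+150) = 296/475 = 0.62316.
SE = √(0.234832 × 0.00974359) = 0.04783.
z = (0.64615 − 0.57333)/0.04783 = 0.07282/0.04783 = 1.52.

z = 1.52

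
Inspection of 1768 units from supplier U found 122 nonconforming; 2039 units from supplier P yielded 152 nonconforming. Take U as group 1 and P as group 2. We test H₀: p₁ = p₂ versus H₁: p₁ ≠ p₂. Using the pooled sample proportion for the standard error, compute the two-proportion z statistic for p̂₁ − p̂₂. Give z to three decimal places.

z = -0.660

p̂₁ = 122/1768 = 0.069005, p̂₂ = 152/2039 = 0.074546.
Pooled p̂ = (122+152)/(1768+2039) = 274/3807 = 0.071973.
SE = √(p̂(1−p̂)(1/n₁+1/n₂)) = √(0.071973·0.928027·0.00105605) = √(7.05362e-05) = 0.008399.
z = (0.069005 − 0.074546)/0.008399 = -0.005541/0.008399 = -0.660.
Two-sided p-value ≈ 2·Φ(−0.660) = 0.5093.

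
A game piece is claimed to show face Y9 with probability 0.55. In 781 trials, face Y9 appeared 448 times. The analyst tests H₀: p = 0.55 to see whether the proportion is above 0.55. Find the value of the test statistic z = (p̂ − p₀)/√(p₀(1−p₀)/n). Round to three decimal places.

p̂ = 448/781 ≈ 0.57362.
SE = √(p₀(1−p₀)/n) = √(0.2475/781) = 0.01780.
z = (0.57362 − 0.55)/0.01780 = 0.02362/0.01780 = 1.327.
p-value = P(Z > 1.327) ≈ 0.0922.

z = 1.327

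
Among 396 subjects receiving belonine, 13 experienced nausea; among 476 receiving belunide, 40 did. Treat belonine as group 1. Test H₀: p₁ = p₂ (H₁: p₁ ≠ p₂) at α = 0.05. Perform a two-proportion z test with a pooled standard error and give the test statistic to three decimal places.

z = -3.151

p̂₁ = 13/396 ≈ 0.03283, p̂₂ = 40/476 ≈ 0.08403.
Pooled p̂ = (13+40)/(396+476) = 53/872 = 0.06078.
SE = √(p̂(1−p̂)(1/n₁+1/n₂)) = √(0.06078·0.93922·0.00462609) = √(0.000264083) = 0.01625.
z = (0.03283 − 0.08403)/0.01625 = -0.05120/0.01625 = -3.151.
p-value = 2·P(Z > 3.151) ≈ 0.0016. With α = 0.05, reject H₀.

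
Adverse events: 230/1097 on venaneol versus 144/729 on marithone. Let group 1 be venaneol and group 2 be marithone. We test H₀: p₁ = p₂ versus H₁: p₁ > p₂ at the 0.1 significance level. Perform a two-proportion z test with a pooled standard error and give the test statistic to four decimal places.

z = 0.6291

p̂₁ = 230/1097 = 0.209663, p̂₂ = 144/729 = 0.197531.
Pooled p̂ = (230+144)/(1097+729) = 374/1826 = 0.204819.
SE = √(p̂(1−p̂)(1/n₁+1/n₂)) = √(0.204819·0.795181·0.00228332) = √(0.00037188) = 0.019284.
z = (0.209663 − 0.197531)/0.019284 = 0.012132/0.019284 = 0.6291.
p-value = P(Z > 0.629) ≈ 0.2646; since p > α = 0.1, fail to reject H₀.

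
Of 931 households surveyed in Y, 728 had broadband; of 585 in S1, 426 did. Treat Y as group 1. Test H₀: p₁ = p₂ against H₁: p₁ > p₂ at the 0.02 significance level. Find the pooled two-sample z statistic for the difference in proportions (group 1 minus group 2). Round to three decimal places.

z = 2.390

p̂₁ = 728/931 = 0.78195, p̂₂ = 426/585 = 0.72821.
Pooled p̂ = (728+426)/(931+585) = 1154/1516 = 0.76121.
SE = √(0.181767 × 0.00278352) = 0.02249.
z = (0.78195 − 0.72821)/0.02249 = 0.05374/0.02249 = 2.390.
p-value = P(Z > 2.390) ≈ 0.0084, so at α = 0.02 we reject H₀.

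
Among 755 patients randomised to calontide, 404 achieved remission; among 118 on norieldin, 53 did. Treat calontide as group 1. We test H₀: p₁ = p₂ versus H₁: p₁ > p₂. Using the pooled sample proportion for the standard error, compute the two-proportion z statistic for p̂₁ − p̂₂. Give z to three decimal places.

p̂₁ = 404/755 ≈ 0.53510, p̂₂ = 53/118 ≈ 0.44915.
Pooled p̂ = (404+53)/(755+118) = 457/873 = 0.52348.
SE = √(0.249449 × 0.00979908) = 0.04944.
z = (0.53510 − 0.44915)/0.04944 = 0.08595/0.04944 = 1.738.
p-value = P(Z > 1.738) ≈ 0.0411.

z = 1.738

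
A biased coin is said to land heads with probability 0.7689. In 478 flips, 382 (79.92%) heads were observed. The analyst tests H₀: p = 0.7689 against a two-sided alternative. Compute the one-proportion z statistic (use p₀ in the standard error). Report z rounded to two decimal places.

p̂ = 382/478 = 0.7992.
Under H₀, SE = √(0.7689·0.2311/478) = √(0.000371742) = 0.0193.
z = (0.7992 − 0.7689)/0.0193 = 0.0303/0.0193 = 1.57.

z = 1.57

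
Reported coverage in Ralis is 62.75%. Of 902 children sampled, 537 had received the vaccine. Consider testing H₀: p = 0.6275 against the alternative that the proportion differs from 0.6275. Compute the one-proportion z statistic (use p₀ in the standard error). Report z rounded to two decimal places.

p̂ = 537/902 = 0.5953.
Under H₀, SE = √(0.6275·0.3725/902) = √(0.000259139) = 0.0161.
z = (0.5953 − 0.6275)/0.0161 = -0.0322/0.0161 = -2.00.

z = -2.00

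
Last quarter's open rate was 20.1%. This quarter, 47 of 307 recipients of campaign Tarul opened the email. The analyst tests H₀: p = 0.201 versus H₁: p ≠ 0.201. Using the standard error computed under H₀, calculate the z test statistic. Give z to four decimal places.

p̂ = 47/307 ≈ 0.153094.
Under H₀, SE = √(0.201·0.799/307) = √(0.000523124) = 0.022872.
z = (0.153094 − 0.201)/0.022872 = -0.047906/0.022872 = -2.0945.

z = -2.0945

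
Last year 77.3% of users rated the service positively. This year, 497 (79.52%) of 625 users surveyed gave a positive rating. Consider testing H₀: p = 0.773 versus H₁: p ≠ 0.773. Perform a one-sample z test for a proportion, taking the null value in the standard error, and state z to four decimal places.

z = 1.3249

p̂ = 497/625 ≈ 0.795200.
SE = √(p₀(1−p₀)/n) = √(0.17547/625) = 0.016756.
z = (0.795200 − 0.773)/0.016756 = 0.022200/0.016756 = 1.3249.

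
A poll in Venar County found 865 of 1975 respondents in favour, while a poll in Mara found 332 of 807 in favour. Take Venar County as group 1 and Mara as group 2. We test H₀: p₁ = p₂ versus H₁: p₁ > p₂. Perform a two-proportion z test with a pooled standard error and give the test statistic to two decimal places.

z = 1.28

p̂₁ = 865/1975 = 0.43797, p̂₂ = 332/807 = 0.41140.
Pooled p̂ = (865+332)/(1975+807) = 1197/2782 = 0.43027.
SE = √(p̂(1−p̂)(1/n₁+1/n₂)) = √(0.43027·0.56973·0.00174549) = √(0.000427884) = 0.02069.
z = (0.43797 − 0.41140)/0.02069 = 0.02657/0.02069 = 1.28.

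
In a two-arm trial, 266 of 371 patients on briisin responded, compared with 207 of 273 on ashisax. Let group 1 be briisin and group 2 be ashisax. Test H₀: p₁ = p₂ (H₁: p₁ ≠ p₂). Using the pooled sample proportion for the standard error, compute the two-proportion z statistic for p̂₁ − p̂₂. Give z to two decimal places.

p̂₁ = 266/371 = 0.7170, p̂₂ = 207/273 = 0.7582.
Pooled p̂ = (266+207)/(371+273) = 473/644 = 0.7345.
SE = √(0.195023 × 0.00635842) = 0.0352.
z = (0.7170 − 0.7582)/0.0352 = -0.0412/0.0352 = -1.17.
Two-sided p-value ≈ 2·Φ(−1.172) = 0.2413.

z = -1.17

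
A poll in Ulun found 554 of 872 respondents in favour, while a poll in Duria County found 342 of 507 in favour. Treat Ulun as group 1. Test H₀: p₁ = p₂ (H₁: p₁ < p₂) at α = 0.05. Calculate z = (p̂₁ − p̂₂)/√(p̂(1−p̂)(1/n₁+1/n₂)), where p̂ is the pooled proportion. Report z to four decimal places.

p̂₁ = 554/872 = 0.635321, p̂₂ = 342/507 = 0.674556.
Pooled p̂ = (554+342)/(872+507) = 896/1379 = 0.649746.
SE = √(p̂(1−p̂)(1/n₁+1/n₂)) = √(0.649746·0.350254·0.00311918) = √(0.00070985) = 0.026643.
z = (0.635321 − 0.674556)/0.026643 = -0.039235/0.026643 = -1.4726.
p-value = P(Z < -1.473) ≈ 0.0704. With α = 0.05, fail to reject H₀.

z = -1.4726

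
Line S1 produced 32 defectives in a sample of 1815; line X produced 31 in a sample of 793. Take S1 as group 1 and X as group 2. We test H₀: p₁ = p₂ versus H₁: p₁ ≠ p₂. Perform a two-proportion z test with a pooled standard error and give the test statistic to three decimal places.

p̂₁ = 32/1815 ≈ 0.017631, p̂₂ = 31/793 ≈ 0.039092.
Pooled p̂ = (32+31)/(1815+793) = 63/2608 = 0.024156.
SE = √(0.0235729 × 0.001812) = 0.006536.
z = (0.017631 − 0.039092)/0.006536 = -0.021461/0.006536 = -3.284.
Two-sided p-value ≈ 2·Φ(−3.284) = 0.0010.

z = -3.284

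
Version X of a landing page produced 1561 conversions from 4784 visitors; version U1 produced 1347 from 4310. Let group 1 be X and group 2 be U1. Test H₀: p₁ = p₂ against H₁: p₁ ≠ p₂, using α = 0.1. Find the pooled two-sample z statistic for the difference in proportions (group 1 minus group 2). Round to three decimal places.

z = 1.406

p̂₁ = 1561/4784 = 0.326296, p̂₂ = 1347/4310 = 0.312529.
Pooled p̂ = (1561+1347)/(4784+4310) = 2908/9094 = 0.319771.
SE = √(0.217518 × 0.000441049) = 0.009795.
z = (0.326296 − 0.312529)/0.009795 = 0.013767/0.009795 = 1.406.
Two-sided p-value ≈ 2·Φ(−1.406) = 0.1599. With α = 0.1, fail to reject H₀.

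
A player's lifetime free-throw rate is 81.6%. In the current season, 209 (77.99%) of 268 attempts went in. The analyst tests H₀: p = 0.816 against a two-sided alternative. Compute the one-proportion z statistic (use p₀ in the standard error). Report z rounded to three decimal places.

p̂ = 209/268 = 0.77985.
Standard error under H₀: √(0.816×0.184/268) = 0.02367.
z = (0.77985 − 0.816)/0.02367 = -0.03615/0.02367 = -1.527.
p-value = 2·P(Z > 1.527) ≈ 0.1267.

z = -1.527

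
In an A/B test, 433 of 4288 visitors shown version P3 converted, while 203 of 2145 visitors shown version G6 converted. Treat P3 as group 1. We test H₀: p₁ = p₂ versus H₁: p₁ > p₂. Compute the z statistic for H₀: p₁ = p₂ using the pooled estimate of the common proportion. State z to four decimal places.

z = 0.8033

p̂₁ = 433/4288 ≈ 0.1009795, p̂₂ = 203/2145 ≈ 0.0946387.
Pooled p̂ = (433+203)/(4288+2145) = 636/6433 = 0.0988652.
SE = √(0.0890909 × 0.000699409) = 0.0078937.
z = (0.1009795 − 0.0946387)/0.0078937 = 0.0063408/0.0078937 = 0.8033.
p-value = P(Z > 0.803) ≈ 0.2109.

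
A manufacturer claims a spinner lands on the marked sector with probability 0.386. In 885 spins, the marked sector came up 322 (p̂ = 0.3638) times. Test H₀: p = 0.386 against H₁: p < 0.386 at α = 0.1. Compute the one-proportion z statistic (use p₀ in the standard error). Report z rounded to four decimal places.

p̂ = 322/885 = 0.363842.
Standard error under H₀: √(0.386×0.614/885) = 0.016365.
z = (0.363842 − 0.386)/0.016365 = -0.022158/0.016365 = -1.3540.
p-value = P(Z < -1.354) ≈ 0.0879. With α = 0.1, reject H₀.

z = -1.3540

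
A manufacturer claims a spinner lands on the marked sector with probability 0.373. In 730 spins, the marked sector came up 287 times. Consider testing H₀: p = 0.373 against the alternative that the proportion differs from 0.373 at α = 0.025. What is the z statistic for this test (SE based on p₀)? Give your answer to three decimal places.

z = 1.126

p̂ = 287/730 ≈ 0.39315.
SE = √(p₀(1−p₀)/n) = √(0.23387/730) = 0.01790.
z = (0.39315 − 0.373)/0.01790 = 0.02015/0.01790 = 1.126.
Two-sided p-value ≈ 2·Φ(−1.126) = 0.2602; since p > α = 0.025, fail to reject H₀.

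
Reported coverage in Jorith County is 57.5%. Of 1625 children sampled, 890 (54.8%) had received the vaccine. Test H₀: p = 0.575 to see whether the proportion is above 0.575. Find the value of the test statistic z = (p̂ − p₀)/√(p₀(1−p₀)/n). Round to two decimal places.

z = -2.23

p̂ = 890/1625 ≈ 0.54769.
Under H₀, SE = √(0.575·0.425/1625) = √(0.000150385) = 0.01226.
z = (0.54769 − 0.575)/0.01226 = -0.02731/0.01226 = -2.23.
p-value = P(Z > -2.227) ≈ 0.9870.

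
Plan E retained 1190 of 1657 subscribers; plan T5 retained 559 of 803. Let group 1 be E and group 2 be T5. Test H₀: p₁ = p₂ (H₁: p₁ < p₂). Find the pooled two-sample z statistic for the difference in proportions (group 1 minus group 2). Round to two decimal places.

z = 1.13

p̂₁ = 1190/1657 ≈ 0.7182, p̂₂ = 559/803 ≈ 0.6961.
Pooled p̂ = (1190+559)/(1657+803) = 1749/2460 = 0.7110.
SE = √(0.205489 × 0.00184883) = 0.0195.
z = (0.7182 − 0.6961)/0.0195 = 0.0221/0.0195 = 1.13.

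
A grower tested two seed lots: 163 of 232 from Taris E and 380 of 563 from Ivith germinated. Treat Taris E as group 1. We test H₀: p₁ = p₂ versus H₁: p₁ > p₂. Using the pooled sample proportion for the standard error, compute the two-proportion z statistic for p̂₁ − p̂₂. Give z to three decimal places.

p̂₁ = 163/232 ≈ 0.70259, p̂₂ = 380/563 ≈ 0.67496.
Pooled p̂ = (163+380)/(232+563) = 543/795 = 0.68302.
SE = √(p̂(1−p̂)(1/n₁+1/n₂)) = √(0.68302·0.31698·0.00608654) = √(0.00131776) = 0.03630.
z = (0.70259 − 0.67496)/0.03630 = 0.02763/0.03630 = 0.761.
p-value = P(Z > 0.761) ≈ 0.2233.

z = 0.761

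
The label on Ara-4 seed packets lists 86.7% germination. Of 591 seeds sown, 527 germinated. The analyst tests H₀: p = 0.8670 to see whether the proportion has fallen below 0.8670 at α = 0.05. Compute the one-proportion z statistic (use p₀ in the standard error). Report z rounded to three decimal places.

z = 1.769

p̂ = 527/591 = 0.89171.
Under H₀, SE = √(0.867·0.133/591) = √(0.000195112) = 0.01397.
z = (0.89171 − 0.867)/0.01397 = 0.02471/0.01397 = 1.769.
p-value = P(Z < 1.769) ≈ 0.9615. With α = 0.05, fail to reject H₀.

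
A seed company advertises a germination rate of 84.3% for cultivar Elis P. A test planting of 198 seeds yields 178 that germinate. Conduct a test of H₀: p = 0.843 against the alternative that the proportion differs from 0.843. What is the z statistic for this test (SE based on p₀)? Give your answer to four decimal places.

p̂ = 178/198 ≈ 0.898990.
Standard error under H₀: √(0.843×0.157/198) = 0.025854.
z = (0.898990 − 0.843)/0.025854 = 0.055990/0.025854 = 2.1656.

z = 2.1656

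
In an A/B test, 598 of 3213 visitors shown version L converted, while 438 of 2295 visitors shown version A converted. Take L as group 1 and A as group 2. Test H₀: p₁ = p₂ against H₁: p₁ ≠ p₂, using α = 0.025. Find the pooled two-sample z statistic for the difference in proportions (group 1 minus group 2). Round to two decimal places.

p̂₁ = 598/3213 ≈ 0.1861, p̂₂ = 438/2295 ≈ 0.1908.
Pooled p̂ = (598+438)/(3213+2295) = 1036/5508 = 0.1881.
SE = √(0.152712 × 0.000746965) = 0.0107.
z = (0.1861 − 0.1908)/0.0107 = -0.0047/0.0107 = -0.44.
Two-sided p-value ≈ 2·Φ(−0.443) = 0.6578, so at α = 0.025 we fail to reject H₀.

z = -0.44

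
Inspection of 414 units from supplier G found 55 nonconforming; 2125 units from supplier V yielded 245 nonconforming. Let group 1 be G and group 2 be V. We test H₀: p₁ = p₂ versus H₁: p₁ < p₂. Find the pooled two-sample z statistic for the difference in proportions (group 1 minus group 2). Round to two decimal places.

z = 1.01

p̂₁ = 55/414 ≈ 0.13285, p̂₂ = 245/2125 ≈ 0.11529.
Pooled p̂ = (55+245)/(414+2125) = 300/2539 = 0.11816.
SE = √(p̂(1−p̂)(1/n₁+1/n₂)) = √(0.11816·0.88184·0.00288605) = √(0.000300714) = 0.01734.
z = (0.13285 − 0.11529)/0.01734 = 0.01756/0.01734 = 1.01.
p-value = P(Z < 1.012) ≈ 0.8443.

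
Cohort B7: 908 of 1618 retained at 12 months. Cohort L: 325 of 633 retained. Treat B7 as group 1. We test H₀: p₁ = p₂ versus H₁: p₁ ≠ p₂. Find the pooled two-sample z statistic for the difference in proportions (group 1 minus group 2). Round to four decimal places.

p̂₁ = 908/1618 = 0.561187, p̂₂ = 325/633 = 0.513428.
Pooled p̂ = (908+325)/(1618+633) = 1233/2251 = 0.547757.
SE = √(0.247719 × 0.00219783) = 0.023333.
z = (0.561187 − 0.513428)/0.023333 = 0.047759/0.023333 = 2.0468.
p-value = 2·P(Z > 2.047) ≈ 0.0407.

z = 2.0468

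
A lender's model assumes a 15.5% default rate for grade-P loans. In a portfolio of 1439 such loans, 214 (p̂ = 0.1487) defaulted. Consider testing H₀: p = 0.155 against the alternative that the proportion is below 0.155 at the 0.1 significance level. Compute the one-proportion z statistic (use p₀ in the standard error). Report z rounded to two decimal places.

z = -0.66

p̂ = 214/1439 = 0.1487.
Under H₀, SE = √(0.155·0.845/1439) = √(9.10181e-05) = 0.0095.
z = (0.1487 − 0.155)/0.0095 = -0.0063/0.0095 = -0.66.
p-value = P(Z < -0.659) ≈ 0.2550; since p > α = 0.1, fail to reject H₀.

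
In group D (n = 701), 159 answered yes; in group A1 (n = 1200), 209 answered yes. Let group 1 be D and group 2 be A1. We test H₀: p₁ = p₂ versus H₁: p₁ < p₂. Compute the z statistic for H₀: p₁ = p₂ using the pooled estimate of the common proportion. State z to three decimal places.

z = 2.803

p̂₁ = 159/701 ≈ 0.226819, p̂₂ = 209/1200 ≈ 0.174167.
Pooled p̂ = (159+209)/(701+1200) = 368/1901 = 0.193582.
SE = √(0.156108 × 0.00225987) = 0.018783.
z = (0.226819 − 0.174167)/0.018783 = 0.052652/0.018783 = 2.803.
p-value = P(Z < 2.803) ≈ 0.9975.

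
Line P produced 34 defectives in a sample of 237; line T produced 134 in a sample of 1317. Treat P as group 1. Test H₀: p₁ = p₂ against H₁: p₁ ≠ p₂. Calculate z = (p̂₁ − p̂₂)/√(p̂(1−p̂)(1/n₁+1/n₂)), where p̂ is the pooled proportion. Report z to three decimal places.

p̂₁ = 34/237 ≈ 0.14346, p̂₂ = 134/1317 ≈ 0.10175.
Pooled p̂ = (34+134)/(237+1317) = 168/1554 = 0.10811.
SE = √(0.0964207 × 0.00497871) = 0.02191.
z = (0.14346 − 0.10175)/0.02191 = 0.04171/0.02191 = 1.904.

z = 1.904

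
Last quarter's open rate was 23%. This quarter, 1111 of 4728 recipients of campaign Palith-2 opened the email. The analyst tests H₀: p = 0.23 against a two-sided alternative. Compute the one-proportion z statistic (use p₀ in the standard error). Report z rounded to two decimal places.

z = 0.81

p̂ = 1111/4728 = 0.23498.
Under H₀, SE = √(0.23·0.77/4728) = √(3.74577e-05) = 0.00612.
z = (0.23498 − 0.23)/0.00612 = 0.00498/0.00612 = 0.81.
Two-sided p-value ≈ 2·Φ(−0.814) = 0.4155.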